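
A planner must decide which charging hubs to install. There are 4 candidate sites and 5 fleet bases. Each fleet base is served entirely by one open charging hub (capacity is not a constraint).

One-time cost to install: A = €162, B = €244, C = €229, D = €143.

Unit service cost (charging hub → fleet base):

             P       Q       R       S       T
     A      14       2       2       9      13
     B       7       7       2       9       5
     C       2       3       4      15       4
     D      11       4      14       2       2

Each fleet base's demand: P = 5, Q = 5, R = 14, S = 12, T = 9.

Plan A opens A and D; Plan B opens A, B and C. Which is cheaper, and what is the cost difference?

Plan A is cheaper by 387.

Plan A: {A, D}: P→D 11·5=55, Q→A 2·5=10, R→A 2·14=28, S→D 2·12=24, T→D 2·9=18. Service 135; fixed 305; total 440.
Plan B: {A, B, C}: P→C 2·5=10, Q→A 2·5=10, R→A 2·14=28, S→A 9·12=108, T→C 4·9=36. Service 192; fixed 635; total 827.
Difference: |440 − 827| = 387.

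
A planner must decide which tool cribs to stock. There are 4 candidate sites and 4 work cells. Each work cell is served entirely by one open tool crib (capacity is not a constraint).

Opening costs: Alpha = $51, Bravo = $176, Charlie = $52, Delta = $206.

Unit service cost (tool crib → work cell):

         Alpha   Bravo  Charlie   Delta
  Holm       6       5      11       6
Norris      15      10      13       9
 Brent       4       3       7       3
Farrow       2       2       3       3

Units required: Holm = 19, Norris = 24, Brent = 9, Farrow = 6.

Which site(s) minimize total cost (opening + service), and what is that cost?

For any fixed open set, each work cell goes to its cheapest open site; total = fixed + service.
{Bravo}: Holm→Bravo 5·19=95, Norris→Bravo 10·24=240, Brent→Bravo 3·9=27, Farrow→Bravo 2·6=12. Service 374; fixed 176; total 550.
{Alpha}: service 522 + fixed 51 = 573
{Alpha, Charlie}: service 474 + fixed 103 = 577
{Alpha, Bravo, Charlie, Delta}: service 350 + fixed 485 = 835
(All 15 nonempty subsets were checked; Bravo only is lowest.)

Open Bravo only; minimum total cost 550.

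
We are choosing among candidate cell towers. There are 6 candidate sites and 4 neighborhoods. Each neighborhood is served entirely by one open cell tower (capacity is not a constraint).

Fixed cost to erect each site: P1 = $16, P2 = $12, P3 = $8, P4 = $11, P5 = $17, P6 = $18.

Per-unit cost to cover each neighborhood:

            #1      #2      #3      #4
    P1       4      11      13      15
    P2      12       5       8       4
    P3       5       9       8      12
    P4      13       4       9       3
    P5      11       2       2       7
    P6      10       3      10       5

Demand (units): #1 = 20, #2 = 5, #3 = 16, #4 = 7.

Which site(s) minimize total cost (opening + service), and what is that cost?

Open P1, P4 and P5; minimum total cost 187.

For any fixed open set, each neighborhood goes to its cheapest open site; total = fixed + service.
{P1, P4, P5}: #1→P1 4·20=80, #2→P5 2·5=10, #3→P5 2·16=32, #4→P4 3·7=21. Service 143; fixed 44; total 187.
{P1, P2, P5}: #1→P1 4·20=80, #2→P5 2·5=10, #3→P5 2·16=32, #4→P2 4·7=28. Service 150; fixed 45; total 195.
{P1, P3, P4, P5}: service 143 + fixed 52 = 195
{P1, P2, P3, P4, P5, P6}: service 143 + fixed 82 = 225
No other subset beats 187.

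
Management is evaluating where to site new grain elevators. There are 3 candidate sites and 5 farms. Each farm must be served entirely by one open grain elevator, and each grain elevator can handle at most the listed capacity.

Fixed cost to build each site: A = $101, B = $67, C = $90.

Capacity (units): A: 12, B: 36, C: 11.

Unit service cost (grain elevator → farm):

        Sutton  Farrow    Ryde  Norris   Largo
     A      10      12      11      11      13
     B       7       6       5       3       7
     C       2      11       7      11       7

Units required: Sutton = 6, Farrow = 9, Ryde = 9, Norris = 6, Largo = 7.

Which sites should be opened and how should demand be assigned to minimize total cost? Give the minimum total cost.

Minimum total cost: 335

Open {B, C}: Sutton→C 2·6=12, Farrow→B 6·9=54, Ryde→B 5·9=45, Norris→B 3·6=18, Largo→B 7·7=49.
Loads: B carries 31/36, C carries 6/11. Service 178; fixed 157; total 335.
Next best feasible plan costs 365.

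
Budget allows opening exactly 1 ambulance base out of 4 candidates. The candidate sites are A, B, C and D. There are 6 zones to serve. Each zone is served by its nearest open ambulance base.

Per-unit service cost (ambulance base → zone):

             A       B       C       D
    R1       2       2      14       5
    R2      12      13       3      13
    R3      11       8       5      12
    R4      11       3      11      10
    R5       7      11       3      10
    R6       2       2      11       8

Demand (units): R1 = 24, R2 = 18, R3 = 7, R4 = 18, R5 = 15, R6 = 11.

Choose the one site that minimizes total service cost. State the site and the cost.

With exactly 1 open, each zone uses its cheapest among the chosen.
{B}: R1→B 2·24=48, R2→B 13·18=234, R3→B 8·7=56, R4→B 3·18=54, R5→B 11·15=165, R6→B 2·11=22. Service cost 579.
{A}: service cost 666
{C}: service cost 789
Among all 4 size-1 choices, {B} is lowest.

Choose B only; total service cost 579.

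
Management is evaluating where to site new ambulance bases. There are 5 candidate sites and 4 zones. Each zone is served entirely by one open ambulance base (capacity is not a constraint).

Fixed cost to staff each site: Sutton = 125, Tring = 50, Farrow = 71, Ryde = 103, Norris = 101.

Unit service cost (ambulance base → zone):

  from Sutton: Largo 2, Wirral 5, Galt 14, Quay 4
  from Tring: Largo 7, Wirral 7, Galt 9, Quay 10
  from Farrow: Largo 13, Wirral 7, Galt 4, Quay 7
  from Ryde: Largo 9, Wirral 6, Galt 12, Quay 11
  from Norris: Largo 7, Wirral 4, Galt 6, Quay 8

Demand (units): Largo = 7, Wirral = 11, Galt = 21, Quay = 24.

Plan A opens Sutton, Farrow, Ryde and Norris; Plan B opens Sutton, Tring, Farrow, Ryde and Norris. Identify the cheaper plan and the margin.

Plan A is cheaper by 50.

Plan A: {Sutton, Farrow, Ryde, Norris}: Largo→Sutton 2·7=14, Wirral→Norris 4·11=44, Galt→Farrow 4·21=84, Quay→Sutton 4·24=96. Service 238; fixed 400; total 638.
Plan B: {Sutton, Tring, Farrow, Ryde, Norris}: Largo→Sutton 2·7=14, Wirral→Norris 4·11=44, Galt→Farrow 4·21=84, Quay→Sutton 4·24=96. Service 238; fixed 450; total 688.
Difference: |638 − 688| = 50.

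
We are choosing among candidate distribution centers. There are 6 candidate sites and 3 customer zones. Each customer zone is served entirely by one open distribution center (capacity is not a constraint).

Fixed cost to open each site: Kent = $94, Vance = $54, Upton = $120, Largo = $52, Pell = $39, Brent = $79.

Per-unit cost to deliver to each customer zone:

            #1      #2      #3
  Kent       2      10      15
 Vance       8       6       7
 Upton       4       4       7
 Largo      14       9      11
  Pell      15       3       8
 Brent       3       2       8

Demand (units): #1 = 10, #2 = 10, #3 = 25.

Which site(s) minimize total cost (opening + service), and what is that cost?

Open Brent only; minimum total cost 329.

For any fixed open set, each customer zone goes to its cheapest open site; total = fixed + service.
{Brent}: #1→Brent 3·10=30, #2→Brent 2·10=20, #3→Brent 8·25=200. Service 250; fixed 79; total 329.
{Vance, Brent}: service 225 + fixed 133 = 358
{Pell, Brent}: service 250 + fixed 118 = 368
{Kent, Vance, Upton, Largo, Pell, Brent}: service 215 + fixed 438 = 653
No other subset beats 329.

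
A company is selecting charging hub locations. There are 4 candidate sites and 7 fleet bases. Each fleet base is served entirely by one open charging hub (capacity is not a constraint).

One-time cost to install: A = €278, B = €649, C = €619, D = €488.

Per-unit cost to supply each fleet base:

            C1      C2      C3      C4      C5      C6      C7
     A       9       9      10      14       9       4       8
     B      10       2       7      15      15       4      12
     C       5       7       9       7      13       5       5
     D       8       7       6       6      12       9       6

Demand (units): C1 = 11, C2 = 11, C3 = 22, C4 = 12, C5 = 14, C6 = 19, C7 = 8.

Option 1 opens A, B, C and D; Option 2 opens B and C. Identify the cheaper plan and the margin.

Option 2 is cheaper by 676.

Option 1: {A, B, C, D}: C1→C 5·11=55, C2→B 2·11=22, C3→D 6·22=132, C4→D 6·12=72, C5→A 9·14=126, C6→A 4·19=76, C7→C 5·8=40. Service 523; fixed 2034; total 2557.
Option 2: {B, C}: C1→C 5·11=55, C2→B 2·11=22, C3→B 7·22=154, C4→C 7·12=84, C5→C 13·14=182, C6→B 4·19=76, C7→C 5·8=40. Service 613; fixed 1268; total 1881.
Difference: |2557 − 1881| = 676.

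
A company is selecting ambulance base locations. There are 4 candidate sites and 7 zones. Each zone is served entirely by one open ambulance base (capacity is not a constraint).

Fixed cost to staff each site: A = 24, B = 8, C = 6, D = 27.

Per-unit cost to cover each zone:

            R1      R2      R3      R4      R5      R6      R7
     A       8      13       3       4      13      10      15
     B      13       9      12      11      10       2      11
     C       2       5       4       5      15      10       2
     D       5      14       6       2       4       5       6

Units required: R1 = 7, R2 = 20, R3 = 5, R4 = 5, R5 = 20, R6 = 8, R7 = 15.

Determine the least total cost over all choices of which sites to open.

Minimum total cost: 311

For any fixed open set, each zone goes to its cheapest open site; total = fixed + service.
{B, C, D}: R1→C 2·7=14, R2→C 5·20=100, R3→C 4·5=20, R4→D 2·5=10, R5→D 4·20=80, R6→B 2·8=16, R7→C 2·15=30. Service 270; fixed 41; total 311.
{C, D}: service 294 + fixed 33 = 327
{A, B, C, D}: R1→C 2·7=14, R2→C 5·20=100, R3→A 3·5=15, R4→D 2·5=10, R5→D 4·20=80, R6→B 2·8=16, R7→C 2·15=30. Service 265; fixed 65; total 330.
{C}: service 569 + fixed 6 = 575
(All 15 nonempty subsets were checked; B, C and D is lowest.)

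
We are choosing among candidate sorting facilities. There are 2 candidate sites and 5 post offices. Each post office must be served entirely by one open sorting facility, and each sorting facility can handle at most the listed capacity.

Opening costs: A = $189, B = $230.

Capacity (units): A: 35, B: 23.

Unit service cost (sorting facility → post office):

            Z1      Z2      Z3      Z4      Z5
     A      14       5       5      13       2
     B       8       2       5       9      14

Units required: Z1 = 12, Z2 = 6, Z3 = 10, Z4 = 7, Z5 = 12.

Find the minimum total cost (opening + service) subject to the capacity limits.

Minimum total cost: 682

Open {A, B}: Z1→B 8·12=96, Z2→A 5·6=30, Z3→A 5·10=50, Z4→B 9·7=63, Z5→A 2·12=24.
Loads: A carries 28/35, B carries 19/23. Service 263; fixed 419; total 682.
Next best feasible plan costs 692.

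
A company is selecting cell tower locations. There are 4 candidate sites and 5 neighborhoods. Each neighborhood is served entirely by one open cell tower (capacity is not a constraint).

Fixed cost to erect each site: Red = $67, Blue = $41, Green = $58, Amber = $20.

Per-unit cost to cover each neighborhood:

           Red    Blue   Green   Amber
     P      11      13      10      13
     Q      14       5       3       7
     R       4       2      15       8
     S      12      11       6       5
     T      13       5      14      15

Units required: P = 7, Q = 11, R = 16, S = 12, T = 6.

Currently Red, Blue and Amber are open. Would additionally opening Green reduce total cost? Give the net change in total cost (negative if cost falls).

No — net change +29 (cost rises by 29).

Current service cost with {Red, Blue, Amber}: 254.
Adding Green: each neighborhood re-picks its cheapest; new service cost 225, saving 29.
Extra fixed cost: 58. Net change = 58 − 29 = 29.
(Totals: 382 → 411.)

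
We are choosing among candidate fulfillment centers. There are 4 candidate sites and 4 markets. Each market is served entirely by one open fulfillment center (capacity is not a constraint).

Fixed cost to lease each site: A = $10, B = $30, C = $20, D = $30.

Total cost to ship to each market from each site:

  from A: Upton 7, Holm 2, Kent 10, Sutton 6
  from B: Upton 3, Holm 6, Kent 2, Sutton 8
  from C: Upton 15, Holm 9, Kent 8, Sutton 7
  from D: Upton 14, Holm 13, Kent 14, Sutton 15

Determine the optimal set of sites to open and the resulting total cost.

For any fixed open set, each market goes to its cheapest open site; total = fixed + service.
{A}: Upton→A 7, Holm→A 2, Kent→A 10, Sutton→A 6. Service 25; fixed 10; total 35.
{B}: Upton→B 3, Holm→B 6, Kent→B 2, Sutton→B 8. Service 19; fixed 30; total 49.
{A, B}: Upton→B 3, Holm→A 2, Kent→B 2, Sutton→A 6. Service 13; fixed 40; total 53.
{A, B, C, D}: Upton→B 3, Holm→A 2, Kent→B 2, Sutton→A 6. Service 13; fixed 90; total 103.
No other subset beats 35.

Open A only; minimum total cost 35.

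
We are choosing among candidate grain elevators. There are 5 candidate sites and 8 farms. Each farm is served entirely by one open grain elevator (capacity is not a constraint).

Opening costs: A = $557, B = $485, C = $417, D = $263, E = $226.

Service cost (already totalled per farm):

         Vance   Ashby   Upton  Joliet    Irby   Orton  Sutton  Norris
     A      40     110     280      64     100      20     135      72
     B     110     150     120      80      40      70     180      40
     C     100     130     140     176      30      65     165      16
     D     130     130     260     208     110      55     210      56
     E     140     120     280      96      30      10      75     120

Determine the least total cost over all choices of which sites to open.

For any fixed open set, each farm goes to its cheapest open site; total = fixed + service.
{E}: Vance→E 140, Ashby→E 120, Upton→E 280, Joliet→E 96, Irby→E 30, Orton→E 10, Sutton→E 75, Norris→E 120. Service 871; fixed 226; total 1097.
{C, E}: service 587 + fixed 643 = 1230
{C}: Vance→C 100, Ashby→C 130, Upton→C 140, Joliet→C 176, Irby→C 30, Orton→C 65, Sutton→C 165, Norris→C 16. Service 822; fixed 417; total 1239.
{A, B, C, D, E}: Vance→A 40, Ashby→A 110, Upton→B 120, Joliet→A 64, Irby→C 30, Orton→E 10, Sutton→E 75, Norris→C 16. Service 465; fixed 1948; total 2413.
No other subset beats 1097.

Minimum total cost: 1097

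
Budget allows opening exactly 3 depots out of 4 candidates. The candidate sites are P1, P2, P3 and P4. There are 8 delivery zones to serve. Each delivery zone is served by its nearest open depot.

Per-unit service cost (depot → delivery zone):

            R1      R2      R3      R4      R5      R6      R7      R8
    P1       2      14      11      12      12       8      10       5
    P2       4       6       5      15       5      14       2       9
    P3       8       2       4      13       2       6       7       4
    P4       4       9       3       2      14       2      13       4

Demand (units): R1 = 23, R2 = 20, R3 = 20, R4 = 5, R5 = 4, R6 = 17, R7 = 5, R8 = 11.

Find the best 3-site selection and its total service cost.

Choose P1, P3 and P4; total service cost 277.

With exactly 3 open, each delivery zone uses its cheapest among the chosen.
{P1, P3, P4}: R1→P1 2·23=46, R2→P3 2·20=40, R3→P4 3·20=60, R4→P4 2·5=10, R5→P3 2·4=8, R6→P4 2·17=34, R7→P3 7·5=35, R8→P3 4·11=44. Service cost 277.
{P2, P3, P4}: service cost 298
{P1, P2, P4}: service cost 344
Among all 4 size-3 choices, {P1, P3, P4} is lowest.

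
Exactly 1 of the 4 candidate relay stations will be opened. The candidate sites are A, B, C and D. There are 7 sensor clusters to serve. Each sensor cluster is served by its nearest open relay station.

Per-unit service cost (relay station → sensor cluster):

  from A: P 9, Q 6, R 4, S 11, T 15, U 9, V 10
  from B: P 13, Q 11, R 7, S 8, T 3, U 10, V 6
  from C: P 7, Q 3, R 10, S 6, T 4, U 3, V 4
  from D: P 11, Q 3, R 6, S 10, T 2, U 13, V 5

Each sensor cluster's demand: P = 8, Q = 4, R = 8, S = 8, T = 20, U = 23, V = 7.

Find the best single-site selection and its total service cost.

With exactly 1 open, each sensor cluster uses its cheapest among the chosen.
{C}: P→C 7·8=56, Q→C 3·4=12, R→C 10·8=80, S→C 6·8=48, T→C 4·20=80, U→C 3·23=69, V→C 4·7=28. Service cost 373.
{B}: service cost 600
{D}: service cost 602
Among all 4 size-1 choices, {C} is lowest.

Choose C only; total service cost 373.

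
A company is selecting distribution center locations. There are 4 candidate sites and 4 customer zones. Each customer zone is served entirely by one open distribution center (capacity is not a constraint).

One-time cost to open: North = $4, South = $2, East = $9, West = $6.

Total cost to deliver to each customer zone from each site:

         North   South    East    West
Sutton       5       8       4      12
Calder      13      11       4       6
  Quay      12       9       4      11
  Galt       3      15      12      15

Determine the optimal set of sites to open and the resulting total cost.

Open North and East; minimum total cost 28.

For any fixed open set, each customer zone goes to its cheapest open site; total = fixed + service.
{North, East}: Sutton→East 4, Calder→East 4, Quay→East 4, Galt→North 3. Service 15; fixed 13; total 28.
{North, South, East}: service 15 + fixed 15 = 30
{East}: Sutton→East 4, Calder→East 4, Quay→East 4, Galt→East 12. Service 24; fixed 9; total 33.
{North, South, East, West}: Sutton→East 4, Calder→East 4, Quay→East 4, Galt→North 3. Service 15; fixed 21; total 36.
No other subset beats 28.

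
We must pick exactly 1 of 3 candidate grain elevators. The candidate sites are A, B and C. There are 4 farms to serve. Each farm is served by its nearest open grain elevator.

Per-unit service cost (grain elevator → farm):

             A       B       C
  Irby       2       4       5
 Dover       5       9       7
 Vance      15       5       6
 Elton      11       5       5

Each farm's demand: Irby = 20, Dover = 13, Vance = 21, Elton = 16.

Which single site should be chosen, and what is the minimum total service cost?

With exactly 1 open, each farm uses its cheapest among the chosen.
{B}: Irby→B 4·20=80, Dover→B 9·13=117, Vance→B 5·21=105, Elton→B 5·16=80. Service cost 382.
{C}: service cost 397
{A}: service cost 596
Among all 3 size-1 choices, {B} is lowest.

Choose B only; total service cost 382.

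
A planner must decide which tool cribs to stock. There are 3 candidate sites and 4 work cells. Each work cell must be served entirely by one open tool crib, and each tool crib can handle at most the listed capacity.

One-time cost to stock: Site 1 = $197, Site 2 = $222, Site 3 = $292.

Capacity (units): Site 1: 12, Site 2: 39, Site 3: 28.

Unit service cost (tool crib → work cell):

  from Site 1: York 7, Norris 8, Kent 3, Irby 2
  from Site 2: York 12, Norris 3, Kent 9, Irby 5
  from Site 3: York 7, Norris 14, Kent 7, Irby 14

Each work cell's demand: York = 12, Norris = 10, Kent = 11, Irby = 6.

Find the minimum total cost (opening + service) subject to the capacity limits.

Minimum total cost: 525

Open {Site 2}: York→Site 2 12·12=144, Norris→Site 2 3·10=30, Kent→Site 2 9·11=99, Irby→Site 2 5·6=30.
Loads: Site 2 carries 39/39. Service 303; fixed 222; total 525.
Next best feasible plan costs 656.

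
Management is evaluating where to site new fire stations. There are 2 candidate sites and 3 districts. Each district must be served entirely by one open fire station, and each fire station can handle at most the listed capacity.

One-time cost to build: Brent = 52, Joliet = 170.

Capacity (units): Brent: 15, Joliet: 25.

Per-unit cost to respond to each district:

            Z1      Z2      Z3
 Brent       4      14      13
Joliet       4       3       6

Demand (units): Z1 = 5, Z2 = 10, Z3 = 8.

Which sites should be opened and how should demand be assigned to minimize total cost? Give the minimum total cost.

Minimum total cost: 268

Open {Joliet}: Z1→Joliet 4·5=20, Z2→Joliet 3·10=30, Z3→Joliet 6·8=48.
Loads: Joliet carries 23/25. Service 98; fixed 170; total 268.
Next best feasible plan costs 320.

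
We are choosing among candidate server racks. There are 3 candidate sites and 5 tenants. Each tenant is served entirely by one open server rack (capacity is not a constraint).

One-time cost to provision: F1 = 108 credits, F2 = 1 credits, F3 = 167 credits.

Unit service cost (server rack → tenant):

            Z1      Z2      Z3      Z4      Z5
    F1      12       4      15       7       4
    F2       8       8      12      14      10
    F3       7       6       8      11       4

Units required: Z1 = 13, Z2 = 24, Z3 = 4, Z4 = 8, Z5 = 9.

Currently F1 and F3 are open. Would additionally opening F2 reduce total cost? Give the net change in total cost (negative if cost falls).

Current service cost with {F1, F3}: 311.
Adding F2: each tenant re-picks its cheapest; new service cost 311, saving 0.
Extra fixed cost: 1. Net change = 1 − 0 = 1.
(Totals: 586 → 587.)

No — net change +1 (cost rises by 1).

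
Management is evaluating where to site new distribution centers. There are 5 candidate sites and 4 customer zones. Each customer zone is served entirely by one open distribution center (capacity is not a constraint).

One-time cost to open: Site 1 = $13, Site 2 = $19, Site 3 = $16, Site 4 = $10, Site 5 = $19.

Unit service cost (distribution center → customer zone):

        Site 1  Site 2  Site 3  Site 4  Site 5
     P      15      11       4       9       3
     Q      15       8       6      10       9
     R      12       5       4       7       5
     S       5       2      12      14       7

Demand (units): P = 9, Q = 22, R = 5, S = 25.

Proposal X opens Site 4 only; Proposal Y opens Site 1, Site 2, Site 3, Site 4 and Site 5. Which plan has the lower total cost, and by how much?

Proposal Y is cheaper by 390.

Proposal X: {Site 4}: P→Site 4 9·9=81, Q→Site 4 10·22=220, R→Site 4 7·5=35, S→Site 4 14·25=350. Service 686; fixed 10; total 696.
Proposal Y: {Site 1, Site 2, Site 3, Site 4, Site 5}: P→Site 5 3·9=27, Q→Site 3 6·22=132, R→Site 3 4·5=20, S→Site 2 2·25=50. Service 229; fixed 77; total 306.
Difference: |696 − 306| = 390.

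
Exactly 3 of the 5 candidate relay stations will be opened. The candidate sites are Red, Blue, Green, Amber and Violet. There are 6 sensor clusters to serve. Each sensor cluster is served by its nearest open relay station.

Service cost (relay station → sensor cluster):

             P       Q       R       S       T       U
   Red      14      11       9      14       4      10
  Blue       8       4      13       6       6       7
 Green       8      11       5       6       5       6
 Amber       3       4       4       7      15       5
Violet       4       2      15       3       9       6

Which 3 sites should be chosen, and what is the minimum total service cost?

Choose Red, Amber and Violet; total service cost 21.

With exactly 3 open, each sensor cluster uses its cheapest among the chosen.
{Red, Amber, Violet}: P→Amber 3, Q→Violet 2, R→Amber 4, S→Violet 3, T→Red 4, U→Amber 5. Service cost 21.
{Green, Amber, Violet}: service cost 22
{Blue, Amber, Violet}: service cost 23
Among all 10 size-3 choices, {Red, Amber, Violet} is lowest.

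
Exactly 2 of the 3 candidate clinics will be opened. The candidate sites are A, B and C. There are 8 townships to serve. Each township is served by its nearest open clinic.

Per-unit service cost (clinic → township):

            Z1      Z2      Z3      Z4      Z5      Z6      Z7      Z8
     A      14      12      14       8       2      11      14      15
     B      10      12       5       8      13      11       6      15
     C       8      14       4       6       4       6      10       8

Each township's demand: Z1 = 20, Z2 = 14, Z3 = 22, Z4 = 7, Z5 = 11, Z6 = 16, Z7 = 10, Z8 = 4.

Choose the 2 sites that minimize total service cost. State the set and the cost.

Choose B and C; total service cost 690.

With exactly 2 open, each township uses its cheapest among the chosen.
{B, C}: Z1→C 8·20=160, Z2→B 12·14=168, Z3→C 4·22=88, Z4→C 6·7=42, Z5→C 4·11=44, Z6→C 6·16=96, Z7→B 6·10=60, Z8→C 8·4=32. Service cost 690.
{A, C}: service cost 708
{A, B}: service cost 852
Among all 3 size-2 choices, {B, C} is lowest.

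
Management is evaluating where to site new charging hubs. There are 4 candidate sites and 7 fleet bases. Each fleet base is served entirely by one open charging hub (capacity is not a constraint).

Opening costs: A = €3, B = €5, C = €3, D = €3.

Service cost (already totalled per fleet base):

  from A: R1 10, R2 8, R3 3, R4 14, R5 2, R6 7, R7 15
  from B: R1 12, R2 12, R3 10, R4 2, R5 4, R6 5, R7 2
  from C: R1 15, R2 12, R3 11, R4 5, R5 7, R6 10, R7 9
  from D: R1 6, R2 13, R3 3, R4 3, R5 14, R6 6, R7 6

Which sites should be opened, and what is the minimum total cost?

For any fixed open set, each fleet base goes to its cheapest open site; total = fixed + service.
{A, B, D}: R1→D 6, R2→A 8, R3→A 3, R4→B 2, R5→A 2, R6→B 5, R7→B 2. Service 28; fixed 11; total 39.
{A, B}: R1→A 10, R2→A 8, R3→A 3, R4→B 2, R5→A 2, R6→B 5, R7→B 2. Service 32; fixed 8; total 40.
{A, D}: service 34 + fixed 6 = 40
{A, B, C, D}: service 28 + fixed 14 = 42
No other subset beats 39.

Open A, B and D; minimum total cost 39.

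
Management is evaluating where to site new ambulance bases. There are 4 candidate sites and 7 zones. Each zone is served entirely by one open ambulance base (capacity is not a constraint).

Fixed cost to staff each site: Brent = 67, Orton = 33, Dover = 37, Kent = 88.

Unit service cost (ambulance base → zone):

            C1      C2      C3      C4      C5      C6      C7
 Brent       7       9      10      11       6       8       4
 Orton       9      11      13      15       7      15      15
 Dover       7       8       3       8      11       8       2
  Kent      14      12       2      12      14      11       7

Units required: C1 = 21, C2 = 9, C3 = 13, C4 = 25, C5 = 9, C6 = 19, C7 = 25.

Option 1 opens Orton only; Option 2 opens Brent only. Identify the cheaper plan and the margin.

Option 2 is cheaper by 582.

Option 1: {Orton}: C1→Orton 9·21=189, C2→Orton 11·9=99, C3→Orton 13·13=169, C4→Orton 15·25=375, C5→Orton 7·9=63, C6→Orton 15·19=285, C7→Orton 15·25=375. Service 1555; fixed 33; total 1588.
Option 2: {Brent}: C1→Brent 7·21=147, C2→Brent 9·9=81, C3→Brent 10·13=130, C4→Brent 11·25=275, C5→Brent 6·9=54, C6→Brent 8·19=152, C7→Brent 4·25=100. Service 939; fixed 67; total 1006.
Difference: |1588 − 1006| = 582.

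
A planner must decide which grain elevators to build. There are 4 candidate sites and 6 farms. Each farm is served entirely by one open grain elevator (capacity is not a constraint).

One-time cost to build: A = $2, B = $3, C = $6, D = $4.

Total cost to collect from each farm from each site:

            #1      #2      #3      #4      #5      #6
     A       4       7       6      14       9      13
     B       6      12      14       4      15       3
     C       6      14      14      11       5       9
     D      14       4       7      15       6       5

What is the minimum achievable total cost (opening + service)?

Minimum total cost: 36

For any fixed open set, each farm goes to its cheapest open site; total = fixed + service.
{A, B, D}: #1→A 4, #2→D 4, #3→A 6, #4→B 4, #5→D 6, #6→B 3. Service 27; fixed 9; total 36.
{B, D}: #1→B 6, #2→D 4, #3→D 7, #4→B 4, #5→D 6, #6→B 3. Service 30; fixed 7; total 37.
{A, B}: #1→A 4, #2→A 7, #3→A 6, #4→B 4, #5→A 9, #6→B 3. Service 33; fixed 5; total 38.
{A, B, C, D}: service 26 + fixed 15 = 41
No other subset beats 36.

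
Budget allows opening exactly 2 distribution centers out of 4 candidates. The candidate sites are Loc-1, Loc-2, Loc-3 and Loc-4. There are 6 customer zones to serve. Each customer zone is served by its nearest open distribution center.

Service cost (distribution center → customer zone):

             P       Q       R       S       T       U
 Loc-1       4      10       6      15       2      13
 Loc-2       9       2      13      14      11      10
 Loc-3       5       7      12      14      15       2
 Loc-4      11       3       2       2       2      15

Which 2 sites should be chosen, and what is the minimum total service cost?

With exactly 2 open, each customer zone uses its cheapest among the chosen.
{Loc-3, Loc-4}: P→Loc-3 5, Q→Loc-4 3, R→Loc-4 2, S→Loc-4 2, T→Loc-4 2, U→Loc-3 2. Service cost 16.
{Loc-1, Loc-4}: service cost 26
{Loc-2, Loc-4}: service cost 27
Among all 6 size-2 choices, {Loc-3, Loc-4} is lowest.

Choose Loc-3 and Loc-4; total service cost 16.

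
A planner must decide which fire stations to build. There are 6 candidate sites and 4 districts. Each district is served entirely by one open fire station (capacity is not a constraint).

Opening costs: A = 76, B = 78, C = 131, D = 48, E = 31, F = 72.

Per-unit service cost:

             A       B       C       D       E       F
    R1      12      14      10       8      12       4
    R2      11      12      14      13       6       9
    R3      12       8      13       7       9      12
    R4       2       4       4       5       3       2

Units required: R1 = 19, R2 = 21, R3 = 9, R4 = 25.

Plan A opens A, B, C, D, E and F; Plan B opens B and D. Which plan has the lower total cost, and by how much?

Plan B is cheaper by 58.

Plan A: {A, B, C, D, E, F}: R1→F 4·19=76, R2→E 6·21=126, R3→D 7·9=63, R4→A 2·25=50. Service 315; fixed 436; total 751.
Plan B: {B, D}: R1→D 8·19=152, R2→B 12·21=252, R3→D 7·9=63, R4→B 4·25=100. Service 567; fixed 126; total 693.
Difference: |751 − 693| = 58.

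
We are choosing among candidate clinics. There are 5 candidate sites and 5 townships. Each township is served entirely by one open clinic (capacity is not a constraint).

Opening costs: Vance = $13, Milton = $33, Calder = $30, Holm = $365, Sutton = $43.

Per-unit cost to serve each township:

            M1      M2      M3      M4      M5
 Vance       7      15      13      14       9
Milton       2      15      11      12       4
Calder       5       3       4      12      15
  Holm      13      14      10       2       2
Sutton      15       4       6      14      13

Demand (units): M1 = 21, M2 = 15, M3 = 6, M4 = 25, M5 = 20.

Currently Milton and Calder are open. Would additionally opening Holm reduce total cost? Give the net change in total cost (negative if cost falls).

Current service cost with {Milton, Calder}: 491.
Adding Holm: each township re-picks its cheapest; new service cost 201, saving 290.
Extra fixed cost: 365. Net change = 365 − 290 = 75.
(Totals: 554 → 629.)

No — net change +75 (cost rises by 75).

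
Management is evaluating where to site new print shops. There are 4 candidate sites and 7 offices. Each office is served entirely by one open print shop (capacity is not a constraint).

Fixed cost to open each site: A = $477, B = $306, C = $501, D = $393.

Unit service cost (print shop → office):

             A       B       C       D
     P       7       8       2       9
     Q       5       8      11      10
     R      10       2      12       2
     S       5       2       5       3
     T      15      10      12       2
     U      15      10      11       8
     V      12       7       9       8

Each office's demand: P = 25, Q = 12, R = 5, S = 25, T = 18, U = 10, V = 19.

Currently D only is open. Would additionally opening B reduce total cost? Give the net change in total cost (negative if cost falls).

Current service cost with {D}: 698.
Adding B: each office re-picks its cheapest; new service cost 605, saving 93.
Extra fixed cost: 306. Net change = 306 − 93 = 213.
(Totals: 1091 → 1304.)

No — net change +213 (cost rises by 213).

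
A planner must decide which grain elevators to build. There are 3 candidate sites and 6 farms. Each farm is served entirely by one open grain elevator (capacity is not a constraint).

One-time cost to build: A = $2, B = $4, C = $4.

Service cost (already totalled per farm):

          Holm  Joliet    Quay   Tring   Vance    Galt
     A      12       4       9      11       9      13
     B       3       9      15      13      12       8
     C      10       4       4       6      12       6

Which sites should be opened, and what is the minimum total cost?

For any fixed open set, each farm goes to its cheapest open site; total = fixed + service.
{A, B, C}: Holm→B 3, Joliet→A 4, Quay→C 4, Tring→C 6, Vance→A 9, Galt→C 6. Service 32; fixed 10; total 42.
{B, C}: Holm→B 3, Joliet→C 4, Quay→C 4, Tring→C 6, Vance→B 12, Galt→C 6. Service 35; fixed 8; total 43.
{A, C}: Holm→C 10, Joliet→A 4, Quay→C 4, Tring→C 6, Vance→A 9, Galt→C 6. Service 39; fixed 6; total 45.
{A}: service 58 + fixed 2 = 60
No other subset beats 42.

Open A, B and C; minimum total cost 42.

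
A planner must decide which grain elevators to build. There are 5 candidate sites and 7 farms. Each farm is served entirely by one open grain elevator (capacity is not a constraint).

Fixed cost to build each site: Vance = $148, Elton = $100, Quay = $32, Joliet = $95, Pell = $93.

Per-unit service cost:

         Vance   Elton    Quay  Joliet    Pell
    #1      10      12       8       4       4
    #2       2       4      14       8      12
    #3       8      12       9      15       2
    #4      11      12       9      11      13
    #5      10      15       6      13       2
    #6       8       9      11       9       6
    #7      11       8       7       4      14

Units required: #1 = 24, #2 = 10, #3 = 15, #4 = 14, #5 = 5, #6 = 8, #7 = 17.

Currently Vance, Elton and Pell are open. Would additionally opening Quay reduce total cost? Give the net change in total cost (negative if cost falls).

Yes — net change −13 (cost falls by 13).

Current service cost with {Vance, Elton, Pell}: 494.
Adding Quay: each farm re-picks its cheapest; new service cost 449, saving 45.
Extra fixed cost: 32. Net change = 32 − 45 = -13.
(Totals: 835 → 822.)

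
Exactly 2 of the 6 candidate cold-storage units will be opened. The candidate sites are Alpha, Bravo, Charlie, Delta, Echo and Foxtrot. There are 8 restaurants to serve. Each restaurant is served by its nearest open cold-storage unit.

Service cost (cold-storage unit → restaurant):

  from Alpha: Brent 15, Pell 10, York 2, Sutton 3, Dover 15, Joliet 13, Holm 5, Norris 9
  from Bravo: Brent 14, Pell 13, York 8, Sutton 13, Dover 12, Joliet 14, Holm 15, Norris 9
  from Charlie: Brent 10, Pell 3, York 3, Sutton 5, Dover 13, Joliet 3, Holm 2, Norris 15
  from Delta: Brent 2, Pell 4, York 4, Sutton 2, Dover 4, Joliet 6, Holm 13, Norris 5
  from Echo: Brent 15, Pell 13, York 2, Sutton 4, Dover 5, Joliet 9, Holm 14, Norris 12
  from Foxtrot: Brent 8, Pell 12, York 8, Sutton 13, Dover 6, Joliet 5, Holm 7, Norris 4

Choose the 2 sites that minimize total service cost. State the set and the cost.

With exactly 2 open, each restaurant uses its cheapest among the chosen.
{Charlie, Delta}: Brent→Delta 2, Pell→Charlie 3, York→Charlie 3, Sutton→Delta 2, Dover→Delta 4, Joliet→Charlie 3, Holm→Charlie 2, Norris→Delta 5. Service cost 24.
{Alpha, Delta}: service cost 30
{Delta, Foxtrot}: service cost 32
Among all 15 size-2 choices, {Charlie, Delta} is lowest.

Choose Charlie and Delta; total service cost 24.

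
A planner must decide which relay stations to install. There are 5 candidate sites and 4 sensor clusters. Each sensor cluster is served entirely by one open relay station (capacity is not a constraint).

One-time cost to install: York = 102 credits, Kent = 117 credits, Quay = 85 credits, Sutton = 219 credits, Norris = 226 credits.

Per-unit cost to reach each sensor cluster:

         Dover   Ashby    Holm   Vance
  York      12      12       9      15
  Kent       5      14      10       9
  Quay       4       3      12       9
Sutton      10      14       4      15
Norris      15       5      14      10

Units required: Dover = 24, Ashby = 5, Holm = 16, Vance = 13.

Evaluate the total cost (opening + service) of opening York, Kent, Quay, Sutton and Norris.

Total cost: 1041

Each sensor cluster is assigned to its cheapest site among the open ones.
{York, Kent, Quay, Sutton, Norris}: Dover→Quay 4·24=96, Ashby→Quay 3·5=15, Holm→Sutton 4·16=64, Vance→Kent 9·13=117. Service 292; fixed 749; total 1041.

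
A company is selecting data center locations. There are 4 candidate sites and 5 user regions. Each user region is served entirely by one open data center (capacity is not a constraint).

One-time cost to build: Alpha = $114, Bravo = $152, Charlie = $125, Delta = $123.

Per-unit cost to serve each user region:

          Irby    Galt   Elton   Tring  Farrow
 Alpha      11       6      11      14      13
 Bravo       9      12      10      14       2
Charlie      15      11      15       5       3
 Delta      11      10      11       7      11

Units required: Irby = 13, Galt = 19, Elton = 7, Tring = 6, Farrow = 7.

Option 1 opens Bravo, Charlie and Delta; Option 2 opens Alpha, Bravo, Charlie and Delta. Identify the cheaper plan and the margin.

Option 1 is cheaper by 38.

Option 1: {Bravo, Charlie, Delta}: Irby→Bravo 9·13=117, Galt→Delta 10·19=190, Elton→Bravo 10·7=70, Tring→Charlie 5·6=30, Farrow→Bravo 2·7=14. Service 421; fixed 400; total 821.
Option 2: {Alpha, Bravo, Charlie, Delta}: Irby→Bravo 9·13=117, Galt→Alpha 6·19=114, Elton→Bravo 10·7=70, Tring→Charlie 5·6=30, Farrow→Bravo 2·7=14. Service 345; fixed 514; total 859.
Difference: |821 − 859| = 38.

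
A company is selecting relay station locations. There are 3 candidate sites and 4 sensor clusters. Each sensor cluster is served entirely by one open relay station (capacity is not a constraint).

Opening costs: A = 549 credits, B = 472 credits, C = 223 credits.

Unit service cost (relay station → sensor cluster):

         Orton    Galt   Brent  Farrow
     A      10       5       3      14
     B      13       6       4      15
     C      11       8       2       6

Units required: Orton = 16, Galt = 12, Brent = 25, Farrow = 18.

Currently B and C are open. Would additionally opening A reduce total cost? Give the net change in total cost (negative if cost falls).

No — net change +521 (cost rises by 521).

Current service cost with {B, C}: 406.
Adding A: each sensor cluster re-picks its cheapest; new service cost 378, saving 28.
Extra fixed cost: 549. Net change = 549 − 28 = 521.
(Totals: 1101 → 1622.)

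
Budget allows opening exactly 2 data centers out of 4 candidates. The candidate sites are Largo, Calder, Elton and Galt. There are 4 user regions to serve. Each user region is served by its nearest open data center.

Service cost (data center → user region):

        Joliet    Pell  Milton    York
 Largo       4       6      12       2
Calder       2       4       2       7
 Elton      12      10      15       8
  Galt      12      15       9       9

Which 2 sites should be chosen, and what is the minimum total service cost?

Choose Largo and Calder; total service cost 10.

With exactly 2 open, each user region uses its cheapest among the chosen.
{Largo, Calder}: Joliet→Calder 2, Pell→Calder 4, Milton→Calder 2, York→Largo 2. Service cost 10.
{Calder, Elton}: service cost 15
{Calder, Galt}: service cost 15
Among all 6 size-2 choices, {Largo, Calder} is lowest.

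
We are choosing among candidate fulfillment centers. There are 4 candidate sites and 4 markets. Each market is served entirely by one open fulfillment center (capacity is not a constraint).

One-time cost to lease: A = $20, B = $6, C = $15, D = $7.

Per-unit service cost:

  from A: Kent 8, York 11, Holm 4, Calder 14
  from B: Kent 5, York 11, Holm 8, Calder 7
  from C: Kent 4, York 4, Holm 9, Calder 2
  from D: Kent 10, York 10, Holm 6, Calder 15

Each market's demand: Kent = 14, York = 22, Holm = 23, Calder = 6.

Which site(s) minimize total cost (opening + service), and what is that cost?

For any fixed open set, each market goes to its cheapest open site; total = fixed + service.
{A, C}: Kent→C 4·14=56, York→C 4·22=88, Holm→A 4·23=92, Calder→C 2·6=12. Service 248; fixed 35; total 283.
{A, B, C}: service 248 + fixed 41 = 289
{A, C, D}: service 248 + fixed 42 = 290
{A, B, C, D}: service 248 + fixed 48 = 296
(All 15 nonempty subsets were checked; A and C is lowest.)

Open A and C; minimum total cost 283.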